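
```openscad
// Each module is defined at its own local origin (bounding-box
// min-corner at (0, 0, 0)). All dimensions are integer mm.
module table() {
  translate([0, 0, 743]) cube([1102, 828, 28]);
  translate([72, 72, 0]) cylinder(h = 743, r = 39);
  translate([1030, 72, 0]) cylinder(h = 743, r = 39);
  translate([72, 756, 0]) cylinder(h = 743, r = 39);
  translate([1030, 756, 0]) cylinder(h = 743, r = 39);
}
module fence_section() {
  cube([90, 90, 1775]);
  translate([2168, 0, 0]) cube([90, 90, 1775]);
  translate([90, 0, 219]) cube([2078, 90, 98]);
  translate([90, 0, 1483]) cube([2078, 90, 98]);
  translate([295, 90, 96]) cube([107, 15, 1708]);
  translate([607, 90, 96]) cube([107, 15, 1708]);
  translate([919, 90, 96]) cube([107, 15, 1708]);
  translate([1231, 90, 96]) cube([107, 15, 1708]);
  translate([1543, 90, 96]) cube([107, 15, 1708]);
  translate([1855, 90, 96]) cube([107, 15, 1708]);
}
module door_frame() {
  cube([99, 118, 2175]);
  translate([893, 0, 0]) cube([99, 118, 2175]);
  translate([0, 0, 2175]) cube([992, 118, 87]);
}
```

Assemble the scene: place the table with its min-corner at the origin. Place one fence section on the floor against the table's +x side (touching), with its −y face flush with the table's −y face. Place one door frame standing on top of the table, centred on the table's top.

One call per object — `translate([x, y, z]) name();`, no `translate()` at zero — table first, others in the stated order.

table();
translate([1102, 0, 0]) fence_section();
translate([55, 355, 771]) door_frame();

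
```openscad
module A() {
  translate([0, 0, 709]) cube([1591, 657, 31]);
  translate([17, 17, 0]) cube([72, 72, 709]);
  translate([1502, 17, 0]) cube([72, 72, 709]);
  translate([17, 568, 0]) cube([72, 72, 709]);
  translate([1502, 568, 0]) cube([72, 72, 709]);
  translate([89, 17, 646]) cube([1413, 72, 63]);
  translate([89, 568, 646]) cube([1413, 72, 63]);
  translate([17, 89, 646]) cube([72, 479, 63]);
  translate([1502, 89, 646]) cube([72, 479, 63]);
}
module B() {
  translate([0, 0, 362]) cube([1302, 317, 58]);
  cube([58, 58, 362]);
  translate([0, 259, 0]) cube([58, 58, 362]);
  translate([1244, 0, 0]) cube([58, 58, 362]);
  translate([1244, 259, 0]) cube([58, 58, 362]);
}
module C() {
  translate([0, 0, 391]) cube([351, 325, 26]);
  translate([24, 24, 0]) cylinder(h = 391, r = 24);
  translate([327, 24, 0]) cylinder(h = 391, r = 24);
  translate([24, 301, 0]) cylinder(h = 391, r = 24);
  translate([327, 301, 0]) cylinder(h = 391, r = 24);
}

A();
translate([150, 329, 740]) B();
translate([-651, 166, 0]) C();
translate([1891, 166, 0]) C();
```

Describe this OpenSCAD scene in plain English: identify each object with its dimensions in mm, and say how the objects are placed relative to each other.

A is a table with a 1591×657 mm rectangular top, 31 mm thick, top surface at z = 740 mm, supported by four 72×72 mm square legs, each inset 17 mm from the nearest pair of top edges, running from the floor. Four apron rails, 72 mm thick and 63 mm tall, run between adjacent legs with their top edges flush with the underside of the top and their outer faces flush with the legs' outer faces.

B is a bench: a 1302×317 mm seat slab, 58 mm thick, top at z = 420 mm, on four 58×58 mm square legs flush with the seat corners and standing on z = 0.

C is a four-legged stool. The seat is a 351×325×26 mm slab whose top surface is at z = 417 mm; four round legs, each 48 mm in diameter, run from the floor (z = 0) to the underside of the seat, each leg's axis is inset half a diameter from the nearest pair of seat edges (so the leg's bounding box is flush with the corner).

The bench is on top of the table. Two stools sit around the table at the −x, +x sides.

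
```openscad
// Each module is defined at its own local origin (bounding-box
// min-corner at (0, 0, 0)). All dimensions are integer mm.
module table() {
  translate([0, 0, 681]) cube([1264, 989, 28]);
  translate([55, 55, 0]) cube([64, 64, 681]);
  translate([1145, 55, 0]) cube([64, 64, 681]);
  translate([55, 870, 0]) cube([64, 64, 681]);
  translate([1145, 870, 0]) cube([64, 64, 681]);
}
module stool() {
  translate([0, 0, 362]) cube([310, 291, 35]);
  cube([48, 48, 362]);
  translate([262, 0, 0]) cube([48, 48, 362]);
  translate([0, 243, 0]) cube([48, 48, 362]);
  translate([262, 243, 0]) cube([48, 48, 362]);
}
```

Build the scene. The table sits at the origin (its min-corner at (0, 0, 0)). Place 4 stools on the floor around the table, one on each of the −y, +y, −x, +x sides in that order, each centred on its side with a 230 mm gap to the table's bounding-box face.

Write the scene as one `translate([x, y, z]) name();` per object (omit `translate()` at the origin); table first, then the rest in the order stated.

table();
translate([477, -521, 0]) stool();
translate([477, 1219, 0]) stool();
translate([-540, 349, 0]) stool();
translate([1494, 349, 0]) stool();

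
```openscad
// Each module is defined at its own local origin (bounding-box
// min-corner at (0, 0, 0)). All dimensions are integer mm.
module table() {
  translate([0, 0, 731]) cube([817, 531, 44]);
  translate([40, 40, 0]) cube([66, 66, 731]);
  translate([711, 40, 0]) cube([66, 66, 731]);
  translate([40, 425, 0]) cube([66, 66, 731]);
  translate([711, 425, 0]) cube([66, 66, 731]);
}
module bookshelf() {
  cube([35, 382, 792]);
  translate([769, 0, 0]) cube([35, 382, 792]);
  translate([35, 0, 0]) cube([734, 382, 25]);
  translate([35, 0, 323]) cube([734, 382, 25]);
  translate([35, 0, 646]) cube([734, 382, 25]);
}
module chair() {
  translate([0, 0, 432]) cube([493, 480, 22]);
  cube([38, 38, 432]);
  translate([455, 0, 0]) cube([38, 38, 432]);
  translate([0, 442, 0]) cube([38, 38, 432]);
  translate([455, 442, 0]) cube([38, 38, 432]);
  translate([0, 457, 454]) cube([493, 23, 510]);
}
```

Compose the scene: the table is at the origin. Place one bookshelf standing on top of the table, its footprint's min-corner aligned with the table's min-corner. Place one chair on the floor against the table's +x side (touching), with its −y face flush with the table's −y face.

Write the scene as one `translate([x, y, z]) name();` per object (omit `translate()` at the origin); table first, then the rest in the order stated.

table();
translate([0, 0, 775]) bookshelf();
translate([817, 0, 0]) chair();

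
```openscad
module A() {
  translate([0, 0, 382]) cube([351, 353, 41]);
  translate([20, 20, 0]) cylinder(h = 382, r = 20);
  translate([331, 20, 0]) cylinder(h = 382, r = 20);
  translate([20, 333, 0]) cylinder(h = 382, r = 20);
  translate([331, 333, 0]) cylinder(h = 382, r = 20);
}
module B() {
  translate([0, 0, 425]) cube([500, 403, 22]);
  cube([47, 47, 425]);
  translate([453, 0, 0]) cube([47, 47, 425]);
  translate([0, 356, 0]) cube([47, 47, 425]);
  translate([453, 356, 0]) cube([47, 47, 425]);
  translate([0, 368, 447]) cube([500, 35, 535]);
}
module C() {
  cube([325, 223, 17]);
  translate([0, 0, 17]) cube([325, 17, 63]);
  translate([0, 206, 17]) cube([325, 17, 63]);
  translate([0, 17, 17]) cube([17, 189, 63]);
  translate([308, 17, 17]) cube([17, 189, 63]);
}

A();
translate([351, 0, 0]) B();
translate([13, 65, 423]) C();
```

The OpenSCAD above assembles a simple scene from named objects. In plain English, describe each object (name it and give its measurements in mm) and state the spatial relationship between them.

A is a four-legged stool. The seat is a 351×353×41 mm slab whose top surface is at z = 423 mm; four round legs, each 40 mm in diameter, run from the floor (z = 0) to the underside of the seat, each leg's axis is inset half a diameter from the nearest pair of seat edges (so the leg's bounding box is flush with the corner).

B is a chair: 500×403 mm seat, 22 mm thick, top at z = 447 mm, on four 47 mm square corner legs flush with the seat edges. A 35 mm thick backrest slab spans the full seat width, extending 535 mm above the seat top, its back face flush with the seat's +y edge.

C is an open storage box with external size 325×223×80 mm and wall thickness 17 mm (the base is also 17 mm thick). The base covers the whole footprint; the four walls stand on the base, with the y-facing walls full-width and the x-facing walls fitting between their inner faces.

The chair is against the stool's +x side, with their −y faces flush. The open box is on top of the stool, centred.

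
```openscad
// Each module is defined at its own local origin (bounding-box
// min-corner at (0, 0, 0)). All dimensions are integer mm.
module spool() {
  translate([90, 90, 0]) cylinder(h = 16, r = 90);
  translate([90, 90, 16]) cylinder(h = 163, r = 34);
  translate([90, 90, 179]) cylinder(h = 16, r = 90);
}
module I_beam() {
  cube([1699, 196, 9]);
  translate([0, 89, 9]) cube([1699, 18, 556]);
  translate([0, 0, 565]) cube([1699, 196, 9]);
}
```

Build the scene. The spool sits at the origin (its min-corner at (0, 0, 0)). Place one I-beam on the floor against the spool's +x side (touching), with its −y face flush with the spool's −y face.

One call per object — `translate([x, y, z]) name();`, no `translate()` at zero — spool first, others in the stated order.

spool();
translate([180, 0, 0]) I_beam();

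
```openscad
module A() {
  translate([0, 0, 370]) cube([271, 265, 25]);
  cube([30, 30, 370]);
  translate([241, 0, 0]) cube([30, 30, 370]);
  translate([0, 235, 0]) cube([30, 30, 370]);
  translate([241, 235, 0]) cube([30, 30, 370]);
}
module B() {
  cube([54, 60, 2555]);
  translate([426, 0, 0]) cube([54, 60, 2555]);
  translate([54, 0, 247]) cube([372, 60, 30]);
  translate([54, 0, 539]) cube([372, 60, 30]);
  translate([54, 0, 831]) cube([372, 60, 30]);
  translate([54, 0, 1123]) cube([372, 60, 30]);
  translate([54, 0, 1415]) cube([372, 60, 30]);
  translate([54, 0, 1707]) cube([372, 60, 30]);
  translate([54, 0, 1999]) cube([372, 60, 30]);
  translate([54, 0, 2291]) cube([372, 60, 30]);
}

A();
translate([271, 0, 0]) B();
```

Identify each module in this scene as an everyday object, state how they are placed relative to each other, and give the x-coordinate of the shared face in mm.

A is a stool. B is a ladder. The ladder is against the stool's +x side, with their −y faces flush. The x-coordinate of the shared face is 271 mm.

The stool's +x face and the ladder's −x face are both at x = 271 mm.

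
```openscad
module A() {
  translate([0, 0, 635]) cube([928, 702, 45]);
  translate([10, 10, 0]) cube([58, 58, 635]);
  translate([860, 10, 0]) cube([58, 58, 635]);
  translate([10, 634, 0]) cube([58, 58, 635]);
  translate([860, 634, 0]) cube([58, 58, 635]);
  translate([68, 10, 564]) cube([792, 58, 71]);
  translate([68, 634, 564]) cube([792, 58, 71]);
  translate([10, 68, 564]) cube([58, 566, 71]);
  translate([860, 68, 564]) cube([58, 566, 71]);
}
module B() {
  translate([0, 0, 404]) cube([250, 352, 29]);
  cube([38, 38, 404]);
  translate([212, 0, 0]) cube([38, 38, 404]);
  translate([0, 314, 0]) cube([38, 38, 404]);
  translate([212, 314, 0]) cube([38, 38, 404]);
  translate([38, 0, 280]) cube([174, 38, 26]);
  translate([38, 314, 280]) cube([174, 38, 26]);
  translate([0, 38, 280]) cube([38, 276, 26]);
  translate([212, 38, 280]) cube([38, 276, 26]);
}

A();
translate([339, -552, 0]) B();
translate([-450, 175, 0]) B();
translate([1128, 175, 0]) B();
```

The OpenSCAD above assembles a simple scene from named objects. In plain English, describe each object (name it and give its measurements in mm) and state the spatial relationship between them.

A is a table with a 928×702 mm rectangular top, 45 mm thick, top surface at z = 680 mm, supported by four 58×58 mm square legs, each inset 10 mm from the nearest pair of top edges, running from the floor. Four apron rails, 58 mm thick and 71 mm tall, run between adjacent legs with their top edges flush with the underside of the top and their outer faces flush with the legs' outer faces.

B is a four-legged stool. The seat is 250×352 mm, 29 mm thick, top at z = 433 mm. It stands on four square legs, each 38×38 mm in cross-section, from z = 0 to the seat underside, each flush with a corner of the seat. Four stretchers, 38 mm wide and 26 mm tall, connect adjacent legs with their undersides at z = 280 mm, each running between the inner faces of the legs it joins and aligned with the legs' outer faces on the other axis.

Three stools sit around the table at the −y, −x, +x sides.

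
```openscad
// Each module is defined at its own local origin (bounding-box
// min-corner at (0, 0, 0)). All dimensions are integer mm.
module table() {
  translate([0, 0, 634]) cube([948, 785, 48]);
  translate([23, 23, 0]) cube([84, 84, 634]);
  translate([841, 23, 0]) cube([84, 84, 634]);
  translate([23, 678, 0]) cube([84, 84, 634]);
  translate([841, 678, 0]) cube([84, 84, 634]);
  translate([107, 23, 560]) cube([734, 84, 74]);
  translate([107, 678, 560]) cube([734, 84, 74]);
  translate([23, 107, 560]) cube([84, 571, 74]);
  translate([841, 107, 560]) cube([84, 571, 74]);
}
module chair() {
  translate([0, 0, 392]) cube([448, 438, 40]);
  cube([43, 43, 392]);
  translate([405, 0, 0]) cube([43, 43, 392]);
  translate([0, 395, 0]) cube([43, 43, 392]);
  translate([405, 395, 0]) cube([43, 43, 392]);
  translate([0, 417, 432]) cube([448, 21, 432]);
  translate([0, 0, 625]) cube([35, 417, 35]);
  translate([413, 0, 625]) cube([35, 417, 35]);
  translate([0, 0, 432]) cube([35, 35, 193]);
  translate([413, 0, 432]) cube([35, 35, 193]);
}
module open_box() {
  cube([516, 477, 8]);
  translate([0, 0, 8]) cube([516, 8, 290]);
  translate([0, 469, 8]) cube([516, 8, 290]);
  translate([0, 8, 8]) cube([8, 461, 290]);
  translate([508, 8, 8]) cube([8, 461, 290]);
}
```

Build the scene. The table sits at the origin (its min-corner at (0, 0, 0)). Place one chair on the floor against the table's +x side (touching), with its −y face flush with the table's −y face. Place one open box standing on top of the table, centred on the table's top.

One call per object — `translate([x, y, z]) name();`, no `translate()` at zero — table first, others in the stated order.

table();
translate([948, 0, 0]) chair();
translate([216, 154, 682]) open_box();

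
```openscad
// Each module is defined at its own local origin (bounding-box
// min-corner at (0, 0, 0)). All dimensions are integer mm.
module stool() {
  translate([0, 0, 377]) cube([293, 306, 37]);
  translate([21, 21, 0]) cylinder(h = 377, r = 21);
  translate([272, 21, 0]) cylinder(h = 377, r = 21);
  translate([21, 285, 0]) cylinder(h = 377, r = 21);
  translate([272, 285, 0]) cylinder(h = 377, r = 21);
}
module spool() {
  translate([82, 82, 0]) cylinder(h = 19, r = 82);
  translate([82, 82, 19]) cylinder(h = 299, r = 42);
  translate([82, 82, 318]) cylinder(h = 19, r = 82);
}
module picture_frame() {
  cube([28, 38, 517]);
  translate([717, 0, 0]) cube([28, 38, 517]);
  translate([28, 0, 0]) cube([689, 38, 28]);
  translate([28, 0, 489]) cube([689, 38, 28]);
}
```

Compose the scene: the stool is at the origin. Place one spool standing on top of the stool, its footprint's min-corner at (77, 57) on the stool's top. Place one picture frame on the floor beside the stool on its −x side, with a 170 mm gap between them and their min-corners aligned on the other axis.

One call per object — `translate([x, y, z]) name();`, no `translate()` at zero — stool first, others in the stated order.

stool();
translate([77, 57, 414]) spool();
translate([-915, 0, 0]) picture_frame();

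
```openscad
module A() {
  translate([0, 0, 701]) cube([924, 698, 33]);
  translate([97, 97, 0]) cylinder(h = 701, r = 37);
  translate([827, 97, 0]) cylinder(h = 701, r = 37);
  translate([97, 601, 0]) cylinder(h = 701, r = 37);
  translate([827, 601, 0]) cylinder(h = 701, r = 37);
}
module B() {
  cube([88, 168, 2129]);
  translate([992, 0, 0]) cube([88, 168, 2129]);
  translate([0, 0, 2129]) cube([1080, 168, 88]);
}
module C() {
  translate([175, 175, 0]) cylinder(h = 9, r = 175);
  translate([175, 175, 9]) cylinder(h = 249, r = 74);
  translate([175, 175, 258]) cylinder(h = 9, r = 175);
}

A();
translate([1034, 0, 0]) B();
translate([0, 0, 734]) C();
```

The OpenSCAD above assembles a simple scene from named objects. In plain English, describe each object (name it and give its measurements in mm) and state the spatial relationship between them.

A is a table with a 924×698 mm rectangular top, 33 mm thick, top surface at z = 734 mm, supported by four round legs of 74 mm diameter, each leg's bounding box inset 60 mm from the nearest pair of top edges, running from the floor.

B is a rectangular door frame: two vertical jambs of 88×168 mm section, 2129 mm tall, with a clear opening 904 mm wide between their inner faces. A header 88 mm tall and 168 mm deep lies on top of the jambs and spans the full outside width.

C is a spool: two coaxial disc flanges of radius 175 mm and thickness 9 mm, joined by a core cylinder of radius 74 mm and height 249 mm. The lower flange rests on z = 0 and the three cylinders share a vertical axis.

The door frame is on the floor beside the table on its +x side. The spool is on top of the table.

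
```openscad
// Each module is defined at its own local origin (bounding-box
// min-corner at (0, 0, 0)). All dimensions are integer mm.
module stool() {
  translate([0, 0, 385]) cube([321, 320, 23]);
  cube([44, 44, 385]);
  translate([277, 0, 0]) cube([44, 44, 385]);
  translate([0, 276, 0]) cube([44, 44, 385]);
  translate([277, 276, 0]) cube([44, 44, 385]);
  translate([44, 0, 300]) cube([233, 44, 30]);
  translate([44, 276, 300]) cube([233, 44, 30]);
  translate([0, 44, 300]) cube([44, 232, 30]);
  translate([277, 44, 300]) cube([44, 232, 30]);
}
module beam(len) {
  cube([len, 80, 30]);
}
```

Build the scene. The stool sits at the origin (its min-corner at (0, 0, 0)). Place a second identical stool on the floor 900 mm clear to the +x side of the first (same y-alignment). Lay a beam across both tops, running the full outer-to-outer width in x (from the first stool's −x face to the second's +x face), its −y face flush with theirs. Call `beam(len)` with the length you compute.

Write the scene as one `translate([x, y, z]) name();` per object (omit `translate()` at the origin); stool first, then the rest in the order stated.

stool();
translate([1221, 0, 0]) stool();
translate([0, 0, 408]) beam(1542);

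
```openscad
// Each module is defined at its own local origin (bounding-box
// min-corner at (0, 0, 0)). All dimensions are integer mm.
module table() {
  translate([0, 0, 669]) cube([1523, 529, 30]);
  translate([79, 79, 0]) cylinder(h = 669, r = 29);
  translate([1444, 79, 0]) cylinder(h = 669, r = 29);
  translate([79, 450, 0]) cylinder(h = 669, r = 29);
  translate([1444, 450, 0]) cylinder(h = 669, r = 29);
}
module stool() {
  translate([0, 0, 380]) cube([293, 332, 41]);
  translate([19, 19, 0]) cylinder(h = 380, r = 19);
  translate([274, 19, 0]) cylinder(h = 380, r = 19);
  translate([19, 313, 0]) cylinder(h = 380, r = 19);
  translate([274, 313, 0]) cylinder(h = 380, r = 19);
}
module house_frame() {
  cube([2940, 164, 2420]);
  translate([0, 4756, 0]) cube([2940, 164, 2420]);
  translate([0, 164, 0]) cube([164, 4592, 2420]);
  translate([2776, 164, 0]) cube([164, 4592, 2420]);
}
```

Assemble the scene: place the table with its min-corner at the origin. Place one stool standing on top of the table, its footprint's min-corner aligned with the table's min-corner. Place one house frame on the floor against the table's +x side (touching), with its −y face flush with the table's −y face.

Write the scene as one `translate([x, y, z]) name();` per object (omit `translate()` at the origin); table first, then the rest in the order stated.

table();
translate([0, 0, 699]) stool();
translate([1523, 0, 0]) house_frame();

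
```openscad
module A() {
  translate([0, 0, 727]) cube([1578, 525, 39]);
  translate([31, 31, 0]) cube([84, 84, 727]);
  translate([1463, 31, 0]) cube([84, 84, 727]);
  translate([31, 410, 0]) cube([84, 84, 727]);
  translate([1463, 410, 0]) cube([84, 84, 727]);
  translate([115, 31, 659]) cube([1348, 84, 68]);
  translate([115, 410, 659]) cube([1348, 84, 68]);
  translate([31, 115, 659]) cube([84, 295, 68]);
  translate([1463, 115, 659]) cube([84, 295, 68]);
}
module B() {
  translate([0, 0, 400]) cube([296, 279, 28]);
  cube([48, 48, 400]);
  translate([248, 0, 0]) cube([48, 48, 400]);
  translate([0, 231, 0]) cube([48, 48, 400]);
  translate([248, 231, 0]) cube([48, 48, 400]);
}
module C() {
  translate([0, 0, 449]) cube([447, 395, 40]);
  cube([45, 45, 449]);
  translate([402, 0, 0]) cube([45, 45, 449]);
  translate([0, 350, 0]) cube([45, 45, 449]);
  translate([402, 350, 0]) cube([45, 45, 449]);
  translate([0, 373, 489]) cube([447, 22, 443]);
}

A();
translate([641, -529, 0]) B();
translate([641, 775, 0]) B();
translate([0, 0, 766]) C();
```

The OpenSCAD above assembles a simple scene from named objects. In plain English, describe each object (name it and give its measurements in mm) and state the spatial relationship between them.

A is a table with a 1578×525 mm rectangular top, 39 mm thick, top surface at z = 766 mm, supported by four 84×84 mm square legs, each inset 31 mm from the nearest pair of top edges, running from the floor. Four apron rails, 84 mm thick and 68 mm tall, run between adjacent legs with their top edges flush with the underside of the top and their outer faces flush with the legs' outer faces.

B is a simple wooden stool: a rectangular seat 296 mm (x) by 279 mm (y), 28 mm thick, top face at z = 428 mm, on four square legs, each 48×48 mm in cross-section. The legs rest on z = 0, each flush with a corner of the seat.

C is a chair: 447×395 mm seat, 40 mm thick, top at z = 489 mm, on four 45 mm square corner legs flush with the seat edges. A 22 mm thick backrest slab spans the full seat width, extending 443 mm above the seat top, its back face flush with the seat's +y edge.

Two stools sit around the table at the −y, +y sides. The chair is on top of the table.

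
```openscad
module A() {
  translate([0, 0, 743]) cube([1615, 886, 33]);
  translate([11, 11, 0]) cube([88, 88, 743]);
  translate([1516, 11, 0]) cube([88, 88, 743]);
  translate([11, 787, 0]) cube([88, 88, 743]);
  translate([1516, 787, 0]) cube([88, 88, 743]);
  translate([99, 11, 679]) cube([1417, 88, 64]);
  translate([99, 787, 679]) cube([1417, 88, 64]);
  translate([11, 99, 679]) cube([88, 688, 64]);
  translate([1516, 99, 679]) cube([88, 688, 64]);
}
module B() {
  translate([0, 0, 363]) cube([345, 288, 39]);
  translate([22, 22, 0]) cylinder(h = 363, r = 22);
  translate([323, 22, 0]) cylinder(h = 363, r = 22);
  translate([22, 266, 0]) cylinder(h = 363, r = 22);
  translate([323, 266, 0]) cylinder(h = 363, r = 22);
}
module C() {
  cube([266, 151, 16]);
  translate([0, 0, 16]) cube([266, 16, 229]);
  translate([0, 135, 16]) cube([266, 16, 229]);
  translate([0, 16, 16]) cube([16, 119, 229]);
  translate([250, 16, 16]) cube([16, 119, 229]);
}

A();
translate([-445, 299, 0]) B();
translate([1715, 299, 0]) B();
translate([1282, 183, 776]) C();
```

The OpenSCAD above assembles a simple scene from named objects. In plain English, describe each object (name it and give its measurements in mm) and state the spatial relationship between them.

A is a table with a 1615×886 mm rectangular top, 33 mm thick, top surface at z = 776 mm, supported by four 88×88 mm square legs, each inset 11 mm from the nearest pair of top edges, running from the floor. Four apron rails, 88 mm thick and 64 mm tall, run between adjacent legs with their top edges flush with the underside of the top and their outer faces flush with the legs' outer faces.

B is a simple wooden stool: a rectangular seat 345 mm (x) by 288 mm (y), 39 mm thick, top face at z = 402 mm, on four round legs, each 44 mm in diameter. The legs rest on z = 0, each leg's axis is inset half a diameter from the nearest pair of seat edges (so the leg's bounding box is flush with the corner).

C is an open-topped rectangular box: outside dimensions 266×151×245 mm, with a uniform wall and base thickness of 16 mm. The base is a full 266×151 slab on the floor; four walls sit on top of the base. The front and back walls (the −y and +y sides) span the full width; the two side walls fit between them.

Two stools sit around the table at the −x, +x sides. The open box is on top of the table.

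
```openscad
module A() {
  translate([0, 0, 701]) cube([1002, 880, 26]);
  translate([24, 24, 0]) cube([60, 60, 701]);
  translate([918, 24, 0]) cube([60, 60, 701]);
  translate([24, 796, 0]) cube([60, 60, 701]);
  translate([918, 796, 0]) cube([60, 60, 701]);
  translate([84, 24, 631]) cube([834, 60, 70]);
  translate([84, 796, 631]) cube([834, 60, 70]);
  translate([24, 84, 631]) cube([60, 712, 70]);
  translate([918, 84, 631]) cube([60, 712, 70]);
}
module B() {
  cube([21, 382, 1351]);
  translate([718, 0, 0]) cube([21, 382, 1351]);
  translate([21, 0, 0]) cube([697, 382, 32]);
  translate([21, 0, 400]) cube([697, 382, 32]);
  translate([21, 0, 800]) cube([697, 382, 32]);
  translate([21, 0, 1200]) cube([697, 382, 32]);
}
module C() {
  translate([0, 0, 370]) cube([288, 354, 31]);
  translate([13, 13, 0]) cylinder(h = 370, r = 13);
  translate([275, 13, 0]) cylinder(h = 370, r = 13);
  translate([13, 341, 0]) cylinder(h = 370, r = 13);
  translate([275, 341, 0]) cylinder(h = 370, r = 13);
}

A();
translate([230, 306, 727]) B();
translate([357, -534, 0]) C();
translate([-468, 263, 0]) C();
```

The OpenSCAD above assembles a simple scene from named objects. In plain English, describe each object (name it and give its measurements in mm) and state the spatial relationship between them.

A is a table: top 1002 mm (x) × 880 mm (y), 26 mm thick, upper face at z = 727 mm, on four 60×60 mm square legs, each inset 24 mm from the nearest pair of top edges, running from z = 0 to the bottom of the top. Four apron rails, 60 mm thick and 70 mm tall, run between adjacent legs with their top edges flush with the underside of the top and their outer faces flush with the legs' outer faces.

B is a bookshelf 739 mm wide overall, 382 mm deep and 1351 mm tall. The two sides are 21 mm thick vertical panels. 4 horizontal shelves of 32 mm thickness span between the inner faces of the sides; the lowest shelf sits on the floor and shelves are stacked with a clear vertical gap of 368 mm between each pair.

C is a four-legged stool. The seat is 288×354 mm, 31 mm thick, top at z = 401 mm. It stands on four round legs, each 26 mm in diameter, from z = 0 to the seat underside, each leg's axis is inset half a diameter from the nearest pair of seat edges (so the leg's bounding box is flush with the corner).

The bookshelf is on top of the table. Two stools sit around the table at the −y, −x sides.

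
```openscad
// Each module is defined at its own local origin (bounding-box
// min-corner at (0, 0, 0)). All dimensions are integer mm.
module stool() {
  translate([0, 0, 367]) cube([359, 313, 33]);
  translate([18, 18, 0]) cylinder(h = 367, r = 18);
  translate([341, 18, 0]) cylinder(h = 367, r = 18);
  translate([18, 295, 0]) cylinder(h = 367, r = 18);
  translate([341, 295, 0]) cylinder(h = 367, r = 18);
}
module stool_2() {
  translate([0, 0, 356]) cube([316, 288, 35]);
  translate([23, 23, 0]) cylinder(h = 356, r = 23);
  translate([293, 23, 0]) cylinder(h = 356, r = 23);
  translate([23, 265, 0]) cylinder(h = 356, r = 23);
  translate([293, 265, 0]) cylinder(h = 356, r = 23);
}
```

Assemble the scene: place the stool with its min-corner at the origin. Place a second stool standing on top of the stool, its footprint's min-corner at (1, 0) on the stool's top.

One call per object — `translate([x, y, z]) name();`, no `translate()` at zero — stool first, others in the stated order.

stool();
translate([1, 0, 400]) stool_2();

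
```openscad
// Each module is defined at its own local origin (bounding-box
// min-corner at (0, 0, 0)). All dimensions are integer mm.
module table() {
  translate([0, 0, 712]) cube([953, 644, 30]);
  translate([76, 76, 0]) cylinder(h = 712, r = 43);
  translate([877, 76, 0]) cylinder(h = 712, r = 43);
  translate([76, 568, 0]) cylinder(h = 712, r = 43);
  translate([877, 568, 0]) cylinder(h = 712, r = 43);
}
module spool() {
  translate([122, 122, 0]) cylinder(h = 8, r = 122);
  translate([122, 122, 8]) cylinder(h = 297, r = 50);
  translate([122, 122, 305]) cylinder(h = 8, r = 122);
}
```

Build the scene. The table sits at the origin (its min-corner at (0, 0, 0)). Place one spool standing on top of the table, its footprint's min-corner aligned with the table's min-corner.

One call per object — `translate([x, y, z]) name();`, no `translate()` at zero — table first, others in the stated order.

table();
translate([0, 0, 742]) spool();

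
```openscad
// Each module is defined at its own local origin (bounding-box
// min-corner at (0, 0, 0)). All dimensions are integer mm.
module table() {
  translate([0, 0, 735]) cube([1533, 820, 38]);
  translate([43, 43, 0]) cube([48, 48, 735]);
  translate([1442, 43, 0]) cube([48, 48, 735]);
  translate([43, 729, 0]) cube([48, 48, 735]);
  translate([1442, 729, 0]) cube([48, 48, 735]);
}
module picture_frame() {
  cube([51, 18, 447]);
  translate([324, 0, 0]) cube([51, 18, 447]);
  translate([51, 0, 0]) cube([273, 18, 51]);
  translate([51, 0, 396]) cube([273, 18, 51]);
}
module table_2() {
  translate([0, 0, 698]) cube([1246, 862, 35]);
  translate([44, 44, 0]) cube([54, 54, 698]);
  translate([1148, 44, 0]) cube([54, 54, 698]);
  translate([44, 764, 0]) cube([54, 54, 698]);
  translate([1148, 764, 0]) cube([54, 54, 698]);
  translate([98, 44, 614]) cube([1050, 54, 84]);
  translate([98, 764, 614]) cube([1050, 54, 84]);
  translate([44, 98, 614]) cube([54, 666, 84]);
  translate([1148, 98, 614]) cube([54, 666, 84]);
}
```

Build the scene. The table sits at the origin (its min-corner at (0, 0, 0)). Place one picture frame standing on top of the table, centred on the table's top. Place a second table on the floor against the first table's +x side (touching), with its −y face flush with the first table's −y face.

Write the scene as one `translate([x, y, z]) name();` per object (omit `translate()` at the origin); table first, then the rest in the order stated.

table();
translate([579, 401, 773]) picture_frame();
translate([1533, 0, 0]) table_2();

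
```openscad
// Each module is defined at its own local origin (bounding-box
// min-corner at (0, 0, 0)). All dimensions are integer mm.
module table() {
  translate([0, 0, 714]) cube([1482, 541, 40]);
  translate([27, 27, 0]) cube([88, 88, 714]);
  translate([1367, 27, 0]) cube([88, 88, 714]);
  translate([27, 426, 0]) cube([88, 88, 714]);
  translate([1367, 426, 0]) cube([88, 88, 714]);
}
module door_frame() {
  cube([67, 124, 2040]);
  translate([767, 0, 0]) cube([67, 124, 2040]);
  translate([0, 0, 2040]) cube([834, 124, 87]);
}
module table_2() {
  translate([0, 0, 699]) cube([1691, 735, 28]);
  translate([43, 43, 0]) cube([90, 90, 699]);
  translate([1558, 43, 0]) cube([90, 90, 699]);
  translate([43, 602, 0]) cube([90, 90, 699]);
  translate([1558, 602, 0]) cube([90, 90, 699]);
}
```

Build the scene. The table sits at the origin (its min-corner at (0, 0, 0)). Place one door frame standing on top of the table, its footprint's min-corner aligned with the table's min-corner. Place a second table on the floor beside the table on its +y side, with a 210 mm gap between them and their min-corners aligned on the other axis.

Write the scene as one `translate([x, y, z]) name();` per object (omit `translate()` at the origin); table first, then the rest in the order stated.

table();
translate([0, 0, 754]) door_frame();
translate([0, 751, 0]) table_2();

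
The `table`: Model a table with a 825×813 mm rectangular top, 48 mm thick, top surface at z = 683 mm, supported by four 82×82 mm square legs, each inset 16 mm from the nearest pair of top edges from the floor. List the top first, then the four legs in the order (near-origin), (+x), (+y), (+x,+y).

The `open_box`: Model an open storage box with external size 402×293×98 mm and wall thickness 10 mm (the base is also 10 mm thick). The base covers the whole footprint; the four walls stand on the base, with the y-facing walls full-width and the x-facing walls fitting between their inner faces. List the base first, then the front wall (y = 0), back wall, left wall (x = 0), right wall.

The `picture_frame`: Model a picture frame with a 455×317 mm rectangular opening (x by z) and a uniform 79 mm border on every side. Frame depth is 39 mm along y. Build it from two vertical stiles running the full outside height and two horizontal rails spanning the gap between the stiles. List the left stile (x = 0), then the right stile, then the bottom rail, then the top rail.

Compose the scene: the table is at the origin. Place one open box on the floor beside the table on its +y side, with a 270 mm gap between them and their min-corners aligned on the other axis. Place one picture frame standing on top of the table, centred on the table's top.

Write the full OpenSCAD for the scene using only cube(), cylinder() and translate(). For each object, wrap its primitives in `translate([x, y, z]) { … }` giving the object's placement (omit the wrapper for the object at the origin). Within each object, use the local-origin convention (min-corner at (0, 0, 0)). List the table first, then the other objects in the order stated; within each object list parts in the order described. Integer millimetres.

translate([0, 0, 635]) cube([825, 813, 48]);
translate([16, 16, 0]) cube([82, 82, 635]);
translate([727, 16, 0]) cube([82, 82, 635]);
translate([16, 715, 0]) cube([82, 82, 635]);
translate([727, 715, 0]) cube([82, 82, 635]);
translate([0, 1083, 0]) {
  cube([402, 293, 10]);
  translate([0, 0, 10]) cube([402, 10, 88]);
  translate([0, 283, 10]) cube([402, 10, 88]);
  translate([0, 10, 10]) cube([10, 273, 88]);
  translate([392, 10, 10]) cube([10, 273, 88]);
}
translate([106, 387, 683]) {
  cube([79, 39, 475]);
  translate([534, 0, 0]) cube([79, 39, 475]);
  translate([79, 0, 0]) cube([455, 39, 79]);
  translate([79, 0, 396]) cube([455, 39, 79]);
}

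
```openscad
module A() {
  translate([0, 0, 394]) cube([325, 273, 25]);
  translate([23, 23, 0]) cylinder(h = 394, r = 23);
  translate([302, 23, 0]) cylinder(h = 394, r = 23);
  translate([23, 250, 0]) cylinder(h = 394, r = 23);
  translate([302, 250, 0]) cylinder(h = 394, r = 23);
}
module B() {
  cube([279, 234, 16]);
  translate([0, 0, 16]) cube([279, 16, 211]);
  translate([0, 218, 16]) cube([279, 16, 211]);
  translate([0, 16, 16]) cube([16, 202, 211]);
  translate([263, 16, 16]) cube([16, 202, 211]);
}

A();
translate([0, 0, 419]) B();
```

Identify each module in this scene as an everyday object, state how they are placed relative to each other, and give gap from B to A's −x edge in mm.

A is a stool. B is an open box. The open box is on top of the stool. The gap from the open box to the stool's −x edge is 0 mm.

The open box's min-x is at 0; the stool's min-x is 0; gap = 0 mm.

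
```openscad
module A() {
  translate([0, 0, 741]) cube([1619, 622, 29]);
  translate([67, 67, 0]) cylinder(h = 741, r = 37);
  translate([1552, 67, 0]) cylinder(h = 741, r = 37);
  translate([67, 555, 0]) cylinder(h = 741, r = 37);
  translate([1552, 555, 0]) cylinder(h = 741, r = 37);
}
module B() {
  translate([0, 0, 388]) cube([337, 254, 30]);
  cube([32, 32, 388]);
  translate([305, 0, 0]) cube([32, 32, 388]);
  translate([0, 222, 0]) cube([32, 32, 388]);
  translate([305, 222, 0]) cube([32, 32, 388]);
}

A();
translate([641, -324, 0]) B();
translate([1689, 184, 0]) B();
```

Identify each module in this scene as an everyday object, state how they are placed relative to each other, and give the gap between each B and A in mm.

Each stool's nearest face is 70 mm from the table's bounding box.

A is a table. B is a stool. Two stools sit around the table at the −y, +x sides. The gap between each stool and the table is 70 mm.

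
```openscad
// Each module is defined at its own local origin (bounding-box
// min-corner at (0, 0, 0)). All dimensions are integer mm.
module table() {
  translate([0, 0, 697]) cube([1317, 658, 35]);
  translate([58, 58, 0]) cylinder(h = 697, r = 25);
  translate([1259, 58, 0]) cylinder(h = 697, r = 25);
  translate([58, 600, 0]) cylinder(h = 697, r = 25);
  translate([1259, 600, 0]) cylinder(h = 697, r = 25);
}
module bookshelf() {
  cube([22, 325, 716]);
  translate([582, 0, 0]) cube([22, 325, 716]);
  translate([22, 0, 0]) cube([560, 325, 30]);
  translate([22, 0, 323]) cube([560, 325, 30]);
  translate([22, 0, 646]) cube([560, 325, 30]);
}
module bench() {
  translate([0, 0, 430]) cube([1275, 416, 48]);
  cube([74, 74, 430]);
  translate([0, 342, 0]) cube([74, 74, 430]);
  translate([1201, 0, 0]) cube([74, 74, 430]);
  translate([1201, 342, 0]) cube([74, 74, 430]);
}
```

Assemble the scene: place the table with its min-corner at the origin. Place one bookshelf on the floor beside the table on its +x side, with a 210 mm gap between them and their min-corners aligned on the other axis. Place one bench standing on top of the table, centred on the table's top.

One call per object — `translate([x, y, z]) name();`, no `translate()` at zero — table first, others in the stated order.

table();
translate([1527, 0, 0]) bookshelf();
translate([21, 121, 732]) bench();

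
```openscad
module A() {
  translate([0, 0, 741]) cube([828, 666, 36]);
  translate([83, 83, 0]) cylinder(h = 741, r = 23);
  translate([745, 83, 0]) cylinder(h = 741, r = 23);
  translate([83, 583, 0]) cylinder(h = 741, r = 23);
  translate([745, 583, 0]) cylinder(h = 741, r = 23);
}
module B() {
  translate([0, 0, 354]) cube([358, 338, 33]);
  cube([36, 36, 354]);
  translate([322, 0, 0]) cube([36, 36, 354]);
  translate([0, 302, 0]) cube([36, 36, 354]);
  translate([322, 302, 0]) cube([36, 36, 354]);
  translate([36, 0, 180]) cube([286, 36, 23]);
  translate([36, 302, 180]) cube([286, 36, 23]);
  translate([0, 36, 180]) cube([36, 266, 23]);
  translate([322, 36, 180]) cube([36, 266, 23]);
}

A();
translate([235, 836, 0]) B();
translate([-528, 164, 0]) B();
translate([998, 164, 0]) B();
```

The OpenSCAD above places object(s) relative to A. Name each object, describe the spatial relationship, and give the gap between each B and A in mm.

A is a table. B is a stool. Three stools sit around the table at the +y, −x, +x sides. The gap between each stool and the table is 170 mm.

Each stool's nearest face is 170 mm from the table's bounding box.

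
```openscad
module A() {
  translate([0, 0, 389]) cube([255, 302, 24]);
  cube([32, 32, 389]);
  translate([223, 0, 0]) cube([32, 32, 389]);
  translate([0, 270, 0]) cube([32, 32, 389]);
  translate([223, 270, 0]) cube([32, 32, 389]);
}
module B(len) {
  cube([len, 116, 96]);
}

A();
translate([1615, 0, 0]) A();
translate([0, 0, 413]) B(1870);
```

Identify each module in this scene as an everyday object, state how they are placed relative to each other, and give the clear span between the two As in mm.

Second stool starts at x = 1615; first ends at x = 255; clear span = 1615 − 255 = 1360 mm.

A is a stool. B is a beam. A beam spans the tops of two stools. The clear span between the two stools is 1360 mm.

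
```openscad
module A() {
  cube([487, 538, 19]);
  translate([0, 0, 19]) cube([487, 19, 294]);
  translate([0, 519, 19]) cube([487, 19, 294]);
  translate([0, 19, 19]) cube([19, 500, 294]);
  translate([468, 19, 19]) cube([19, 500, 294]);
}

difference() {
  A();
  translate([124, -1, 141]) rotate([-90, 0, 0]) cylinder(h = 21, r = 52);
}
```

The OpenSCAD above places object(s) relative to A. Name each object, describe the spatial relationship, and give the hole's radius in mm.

A is an open box. The open box has a circular hole through its front wall. The hole's radius is 52 mm.

The subtracted cylinder has r = 52 mm.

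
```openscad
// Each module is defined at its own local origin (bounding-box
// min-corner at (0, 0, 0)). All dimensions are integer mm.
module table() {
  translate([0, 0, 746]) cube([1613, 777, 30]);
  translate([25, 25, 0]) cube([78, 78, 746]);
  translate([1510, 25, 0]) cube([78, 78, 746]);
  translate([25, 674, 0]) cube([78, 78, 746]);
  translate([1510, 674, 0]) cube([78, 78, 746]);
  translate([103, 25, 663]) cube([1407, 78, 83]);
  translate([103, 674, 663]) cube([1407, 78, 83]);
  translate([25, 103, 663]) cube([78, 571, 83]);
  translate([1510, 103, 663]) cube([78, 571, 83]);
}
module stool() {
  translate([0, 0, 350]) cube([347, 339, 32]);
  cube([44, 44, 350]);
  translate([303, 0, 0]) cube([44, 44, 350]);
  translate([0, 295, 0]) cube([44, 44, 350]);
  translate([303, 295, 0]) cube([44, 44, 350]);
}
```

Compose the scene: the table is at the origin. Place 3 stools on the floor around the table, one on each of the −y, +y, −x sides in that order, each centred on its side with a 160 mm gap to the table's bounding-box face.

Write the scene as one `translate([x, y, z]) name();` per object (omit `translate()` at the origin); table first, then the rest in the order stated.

table();
translate([633, -499, 0]) stool();
translate([633, 937, 0]) stool();
translate([-507, 219, 0]) stool();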